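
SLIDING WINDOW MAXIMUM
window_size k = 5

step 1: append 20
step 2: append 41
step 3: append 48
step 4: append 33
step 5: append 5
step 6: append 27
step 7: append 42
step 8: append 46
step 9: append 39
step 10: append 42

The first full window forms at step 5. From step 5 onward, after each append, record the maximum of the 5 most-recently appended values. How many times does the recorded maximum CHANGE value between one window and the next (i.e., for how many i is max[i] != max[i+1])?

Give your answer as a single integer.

step 1: append 20 -> window=[20] (not full yet)
step 2: append 41 -> window=[20, 41] (not full yet)
step 3: append 48 -> window=[20, 41, 48] (not full yet)
step 4: append 33 -> window=[20, 41, 48, 33] (not full yet)
step 5: append 5 -> window=[20, 41, 48, 33, 5] -> max=48
step 6: append 27 -> window=[41, 48, 33, 5, 27] -> max=48
step 7: append 42 -> window=[48, 33, 5, 27, 42] -> max=48
step 8: append 46 -> window=[33, 5, 27, 42, 46] -> max=46
step 9: append 39 -> window=[5, 27, 42, 46, 39] -> max=46
step 10: append 42 -> window=[27, 42, 46, 39, 42] -> max=46
Recorded maximums: 48 48 48 46 46 46
Changes between consecutive maximums: 1

Answer: 1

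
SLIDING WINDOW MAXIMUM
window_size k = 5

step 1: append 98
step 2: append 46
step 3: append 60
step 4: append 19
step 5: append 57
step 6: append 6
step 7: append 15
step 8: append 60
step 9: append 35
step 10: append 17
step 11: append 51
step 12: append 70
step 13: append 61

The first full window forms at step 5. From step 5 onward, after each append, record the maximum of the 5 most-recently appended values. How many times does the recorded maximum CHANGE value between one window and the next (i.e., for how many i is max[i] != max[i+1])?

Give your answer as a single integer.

step 1: append 98 -> window=[98] (not full yet)
step 2: append 46 -> window=[98, 46] (not full yet)
step 3: append 60 -> window=[98, 46, 60] (not full yet)
step 4: append 19 -> window=[98, 46, 60, 19] (not full yet)
step 5: append 57 -> window=[98, 46, 60, 19, 57] -> max=98
step 6: append 6 -> window=[46, 60, 19, 57, 6] -> max=60
step 7: append 15 -> window=[60, 19, 57, 6, 15] -> max=60
step 8: append 60 -> window=[19, 57, 6, 15, 60] -> max=60
step 9: append 35 -> window=[57, 6, 15, 60, 35] -> max=60
step 10: append 17 -> window=[6, 15, 60, 35, 17] -> max=60
step 11: append 51 -> window=[15, 60, 35, 17, 51] -> max=60
step 12: append 70 -> window=[60, 35, 17, 51, 70] -> max=70
step 13: append 61 -> window=[35, 17, 51, 70, 61] -> max=70
Recorded maximums: 98 60 60 60 60 60 60 70 70
Changes between consecutive maximums: 2

Answer: 2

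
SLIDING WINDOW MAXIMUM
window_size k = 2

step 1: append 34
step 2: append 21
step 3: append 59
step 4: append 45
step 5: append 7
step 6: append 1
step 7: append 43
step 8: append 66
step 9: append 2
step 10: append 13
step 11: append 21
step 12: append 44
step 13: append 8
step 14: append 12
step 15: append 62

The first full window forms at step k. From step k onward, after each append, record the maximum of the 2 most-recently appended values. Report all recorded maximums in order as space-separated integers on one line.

step 1: append 34 -> window=[34] (not full yet)
step 2: append 21 -> window=[34, 21] -> max=34
step 3: append 59 -> window=[21, 59] -> max=59
step 4: append 45 -> window=[59, 45] -> max=59
step 5: append 7 -> window=[45, 7] -> max=45
step 6: append 1 -> window=[7, 1] -> max=7
step 7: append 43 -> window=[1, 43] -> max=43
step 8: append 66 -> window=[43, 66] -> max=66
step 9: append 2 -> window=[66, 2] -> max=66
step 10: append 13 -> window=[2, 13] -> max=13
step 11: append 21 -> window=[13, 21] -> max=21
step 12: append 44 -> window=[21, 44] -> max=44
step 13: append 8 -> window=[44, 8] -> max=44
step 14: append 12 -> window=[8, 12] -> max=12
step 15: append 62 -> window=[12, 62] -> max=62

Answer: 34 59 59 45 7 43 66 66 13 21 44 44 12 62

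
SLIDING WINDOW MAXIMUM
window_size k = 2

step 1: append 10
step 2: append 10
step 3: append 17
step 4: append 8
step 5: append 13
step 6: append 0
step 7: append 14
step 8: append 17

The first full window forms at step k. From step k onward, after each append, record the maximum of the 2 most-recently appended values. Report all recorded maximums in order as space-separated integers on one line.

step 1: append 10 -> window=[10] (not full yet)
step 2: append 10 -> window=[10, 10] -> max=10
step 3: append 17 -> window=[10, 17] -> max=17
step 4: append 8 -> window=[17, 8] -> max=17
step 5: append 13 -> window=[8, 13] -> max=13
step 6: append 0 -> window=[13, 0] -> max=13
step 7: append 14 -> window=[0, 14] -> max=14
step 8: append 17 -> window=[14, 17] -> max=17

Answer: 10 17 17 13 13 14 17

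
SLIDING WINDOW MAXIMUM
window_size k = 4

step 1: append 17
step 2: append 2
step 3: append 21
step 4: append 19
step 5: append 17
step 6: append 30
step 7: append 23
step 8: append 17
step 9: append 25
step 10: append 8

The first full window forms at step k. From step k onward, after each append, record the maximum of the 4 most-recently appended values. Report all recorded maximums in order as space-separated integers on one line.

Answer: 21 21 30 30 30 30 25

Derivation:
step 1: append 17 -> window=[17] (not full yet)
step 2: append 2 -> window=[17, 2] (not full yet)
step 3: append 21 -> window=[17, 2, 21] (not full yet)
step 4: append 19 -> window=[17, 2, 21, 19] -> max=21
step 5: append 17 -> window=[2, 21, 19, 17] -> max=21
step 6: append 30 -> window=[21, 19, 17, 30] -> max=30
step 7: append 23 -> window=[19, 17, 30, 23] -> max=30
step 8: append 17 -> window=[17, 30, 23, 17] -> max=30
step 9: append 25 -> window=[30, 23, 17, 25] -> max=30
step 10: append 8 -> window=[23, 17, 25, 8] -> max=25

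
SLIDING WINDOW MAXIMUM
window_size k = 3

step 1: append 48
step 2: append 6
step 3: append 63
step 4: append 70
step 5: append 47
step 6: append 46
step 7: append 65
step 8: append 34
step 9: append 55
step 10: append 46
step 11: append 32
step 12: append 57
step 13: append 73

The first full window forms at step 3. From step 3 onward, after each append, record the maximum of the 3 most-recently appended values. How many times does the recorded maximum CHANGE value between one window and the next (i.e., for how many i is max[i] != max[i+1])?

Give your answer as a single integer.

step 1: append 48 -> window=[48] (not full yet)
step 2: append 6 -> window=[48, 6] (not full yet)
step 3: append 63 -> window=[48, 6, 63] -> max=63
step 4: append 70 -> window=[6, 63, 70] -> max=70
step 5: append 47 -> window=[63, 70, 47] -> max=70
step 6: append 46 -> window=[70, 47, 46] -> max=70
step 7: append 65 -> window=[47, 46, 65] -> max=65
step 8: append 34 -> window=[46, 65, 34] -> max=65
step 9: append 55 -> window=[65, 34, 55] -> max=65
step 10: append 46 -> window=[34, 55, 46] -> max=55
step 11: append 32 -> window=[55, 46, 32] -> max=55
step 12: append 57 -> window=[46, 32, 57] -> max=57
step 13: append 73 -> window=[32, 57, 73] -> max=73
Recorded maximums: 63 70 70 70 65 65 65 55 55 57 73
Changes between consecutive maximums: 5

Answer: 5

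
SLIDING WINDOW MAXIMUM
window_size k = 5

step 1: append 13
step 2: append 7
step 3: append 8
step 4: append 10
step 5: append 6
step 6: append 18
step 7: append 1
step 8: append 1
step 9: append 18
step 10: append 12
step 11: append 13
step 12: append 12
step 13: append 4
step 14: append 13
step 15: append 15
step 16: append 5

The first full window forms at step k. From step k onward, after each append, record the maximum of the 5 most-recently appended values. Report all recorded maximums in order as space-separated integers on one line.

step 1: append 13 -> window=[13] (not full yet)
step 2: append 7 -> window=[13, 7] (not full yet)
step 3: append 8 -> window=[13, 7, 8] (not full yet)
step 4: append 10 -> window=[13, 7, 8, 10] (not full yet)
step 5: append 6 -> window=[13, 7, 8, 10, 6] -> max=13
step 6: append 18 -> window=[7, 8, 10, 6, 18] -> max=18
step 7: append 1 -> window=[8, 10, 6, 18, 1] -> max=18
step 8: append 1 -> window=[10, 6, 18, 1, 1] -> max=18
step 9: append 18 -> window=[6, 18, 1, 1, 18] -> max=18
step 10: append 12 -> window=[18, 1, 1, 18, 12] -> max=18
step 11: append 13 -> window=[1, 1, 18, 12, 13] -> max=18
step 12: append 12 -> window=[1, 18, 12, 13, 12] -> max=18
step 13: append 4 -> window=[18, 12, 13, 12, 4] -> max=18
step 14: append 13 -> window=[12, 13, 12, 4, 13] -> max=13
step 15: append 15 -> window=[13, 12, 4, 13, 15] -> max=15
step 16: append 5 -> window=[12, 4, 13, 15, 5] -> max=15

Answer: 13 18 18 18 18 18 18 18 18 13 15 15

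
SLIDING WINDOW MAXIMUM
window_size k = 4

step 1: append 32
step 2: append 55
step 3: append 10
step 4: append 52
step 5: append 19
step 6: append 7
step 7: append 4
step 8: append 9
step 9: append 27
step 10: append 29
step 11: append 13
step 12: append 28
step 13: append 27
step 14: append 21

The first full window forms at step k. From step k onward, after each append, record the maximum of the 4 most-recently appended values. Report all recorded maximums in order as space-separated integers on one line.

step 1: append 32 -> window=[32] (not full yet)
step 2: append 55 -> window=[32, 55] (not full yet)
step 3: append 10 -> window=[32, 55, 10] (not full yet)
step 4: append 52 -> window=[32, 55, 10, 52] -> max=55
step 5: append 19 -> window=[55, 10, 52, 19] -> max=55
step 6: append 7 -> window=[10, 52, 19, 7] -> max=52
step 7: append 4 -> window=[52, 19, 7, 4] -> max=52
step 8: append 9 -> window=[19, 7, 4, 9] -> max=19
step 9: append 27 -> window=[7, 4, 9, 27] -> max=27
step 10: append 29 -> window=[4, 9, 27, 29] -> max=29
step 11: append 13 -> window=[9, 27, 29, 13] -> max=29
step 12: append 28 -> window=[27, 29, 13, 28] -> max=29
step 13: append 27 -> window=[29, 13, 28, 27] -> max=29
step 14: append 21 -> window=[13, 28, 27, 21] -> max=28

Answer: 55 55 52 52 19 27 29 29 29 29 28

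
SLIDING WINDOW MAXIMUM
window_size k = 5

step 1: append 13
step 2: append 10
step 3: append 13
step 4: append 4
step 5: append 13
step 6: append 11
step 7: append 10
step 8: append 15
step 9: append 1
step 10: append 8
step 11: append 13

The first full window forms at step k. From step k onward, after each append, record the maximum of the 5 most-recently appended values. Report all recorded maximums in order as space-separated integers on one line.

step 1: append 13 -> window=[13] (not full yet)
step 2: append 10 -> window=[13, 10] (not full yet)
step 3: append 13 -> window=[13, 10, 13] (not full yet)
step 4: append 4 -> window=[13, 10, 13, 4] (not full yet)
step 5: append 13 -> window=[13, 10, 13, 4, 13] -> max=13
step 6: append 11 -> window=[10, 13, 4, 13, 11] -> max=13
step 7: append 10 -> window=[13, 4, 13, 11, 10] -> max=13
step 8: append 15 -> window=[4, 13, 11, 10, 15] -> max=15
step 9: append 1 -> window=[13, 11, 10, 15, 1] -> max=15
step 10: append 8 -> window=[11, 10, 15, 1, 8] -> max=15
step 11: append 13 -> window=[10, 15, 1, 8, 13] -> max=15

Answer: 13 13 13 15 15 15 15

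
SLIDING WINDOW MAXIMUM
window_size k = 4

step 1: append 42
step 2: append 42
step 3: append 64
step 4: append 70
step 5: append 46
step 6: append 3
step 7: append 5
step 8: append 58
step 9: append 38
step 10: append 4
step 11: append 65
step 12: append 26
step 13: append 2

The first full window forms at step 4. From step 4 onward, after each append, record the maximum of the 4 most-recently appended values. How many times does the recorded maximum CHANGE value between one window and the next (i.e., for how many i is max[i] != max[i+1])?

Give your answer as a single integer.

Answer: 2

Derivation:
step 1: append 42 -> window=[42] (not full yet)
step 2: append 42 -> window=[42, 42] (not full yet)
step 3: append 64 -> window=[42, 42, 64] (not full yet)
step 4: append 70 -> window=[42, 42, 64, 70] -> max=70
step 5: append 46 -> window=[42, 64, 70, 46] -> max=70
step 6: append 3 -> window=[64, 70, 46, 3] -> max=70
step 7: append 5 -> window=[70, 46, 3, 5] -> max=70
step 8: append 58 -> window=[46, 3, 5, 58] -> max=58
step 9: append 38 -> window=[3, 5, 58, 38] -> max=58
step 10: append 4 -> window=[5, 58, 38, 4] -> max=58
step 11: append 65 -> window=[58, 38, 4, 65] -> max=65
step 12: append 26 -> window=[38, 4, 65, 26] -> max=65
step 13: append 2 -> window=[4, 65, 26, 2] -> max=65
Recorded maximums: 70 70 70 70 58 58 58 65 65 65
Changes between consecutive maximums: 2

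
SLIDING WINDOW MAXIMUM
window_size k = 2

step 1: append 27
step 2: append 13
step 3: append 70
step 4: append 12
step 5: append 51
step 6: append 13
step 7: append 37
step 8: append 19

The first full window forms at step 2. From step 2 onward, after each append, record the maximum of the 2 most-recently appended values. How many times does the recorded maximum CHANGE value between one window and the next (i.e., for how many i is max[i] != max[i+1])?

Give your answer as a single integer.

step 1: append 27 -> window=[27] (not full yet)
step 2: append 13 -> window=[27, 13] -> max=27
step 3: append 70 -> window=[13, 70] -> max=70
step 4: append 12 -> window=[70, 12] -> max=70
step 5: append 51 -> window=[12, 51] -> max=51
step 6: append 13 -> window=[51, 13] -> max=51
step 7: append 37 -> window=[13, 37] -> max=37
step 8: append 19 -> window=[37, 19] -> max=37
Recorded maximums: 27 70 70 51 51 37 37
Changes between consecutive maximums: 3

Answer: 3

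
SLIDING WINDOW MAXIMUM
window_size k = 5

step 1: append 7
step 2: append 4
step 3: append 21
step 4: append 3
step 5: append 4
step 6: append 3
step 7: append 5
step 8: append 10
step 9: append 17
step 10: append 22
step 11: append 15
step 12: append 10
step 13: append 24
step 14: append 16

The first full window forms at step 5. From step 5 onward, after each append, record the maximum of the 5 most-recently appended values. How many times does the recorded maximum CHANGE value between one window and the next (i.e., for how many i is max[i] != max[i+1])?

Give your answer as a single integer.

Answer: 4

Derivation:
step 1: append 7 -> window=[7] (not full yet)
step 2: append 4 -> window=[7, 4] (not full yet)
step 3: append 21 -> window=[7, 4, 21] (not full yet)
step 4: append 3 -> window=[7, 4, 21, 3] (not full yet)
step 5: append 4 -> window=[7, 4, 21, 3, 4] -> max=21
step 6: append 3 -> window=[4, 21, 3, 4, 3] -> max=21
step 7: append 5 -> window=[21, 3, 4, 3, 5] -> max=21
step 8: append 10 -> window=[3, 4, 3, 5, 10] -> max=10
step 9: append 17 -> window=[4, 3, 5, 10, 17] -> max=17
step 10: append 22 -> window=[3, 5, 10, 17, 22] -> max=22
step 11: append 15 -> window=[5, 10, 17, 22, 15] -> max=22
step 12: append 10 -> window=[10, 17, 22, 15, 10] -> max=22
step 13: append 24 -> window=[17, 22, 15, 10, 24] -> max=24
step 14: append 16 -> window=[22, 15, 10, 24, 16] -> max=24
Recorded maximums: 21 21 21 10 17 22 22 22 24 24
Changes between consecutive maximums: 4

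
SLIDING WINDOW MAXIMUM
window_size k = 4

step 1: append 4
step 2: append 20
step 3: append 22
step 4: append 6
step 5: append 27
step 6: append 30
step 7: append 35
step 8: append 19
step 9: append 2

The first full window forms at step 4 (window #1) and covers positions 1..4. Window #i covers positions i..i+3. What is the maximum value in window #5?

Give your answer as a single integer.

step 1: append 4 -> window=[4] (not full yet)
step 2: append 20 -> window=[4, 20] (not full yet)
step 3: append 22 -> window=[4, 20, 22] (not full yet)
step 4: append 6 -> window=[4, 20, 22, 6] -> max=22
step 5: append 27 -> window=[20, 22, 6, 27] -> max=27
step 6: append 30 -> window=[22, 6, 27, 30] -> max=30
step 7: append 35 -> window=[6, 27, 30, 35] -> max=35
step 8: append 19 -> window=[27, 30, 35, 19] -> max=35
Window #5 max = 35

Answer: 35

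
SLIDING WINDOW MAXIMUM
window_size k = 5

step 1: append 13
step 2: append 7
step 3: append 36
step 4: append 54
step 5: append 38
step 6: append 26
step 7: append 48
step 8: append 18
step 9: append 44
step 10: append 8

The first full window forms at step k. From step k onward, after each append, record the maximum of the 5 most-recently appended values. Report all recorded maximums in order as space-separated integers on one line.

step 1: append 13 -> window=[13] (not full yet)
step 2: append 7 -> window=[13, 7] (not full yet)
step 3: append 36 -> window=[13, 7, 36] (not full yet)
step 4: append 54 -> window=[13, 7, 36, 54] (not full yet)
step 5: append 38 -> window=[13, 7, 36, 54, 38] -> max=54
step 6: append 26 -> window=[7, 36, 54, 38, 26] -> max=54
step 7: append 48 -> window=[36, 54, 38, 26, 48] -> max=54
step 8: append 18 -> window=[54, 38, 26, 48, 18] -> max=54
step 9: append 44 -> window=[38, 26, 48, 18, 44] -> max=48
step 10: append 8 -> window=[26, 48, 18, 44, 8] -> max=48

Answer: 54 54 54 54 48 48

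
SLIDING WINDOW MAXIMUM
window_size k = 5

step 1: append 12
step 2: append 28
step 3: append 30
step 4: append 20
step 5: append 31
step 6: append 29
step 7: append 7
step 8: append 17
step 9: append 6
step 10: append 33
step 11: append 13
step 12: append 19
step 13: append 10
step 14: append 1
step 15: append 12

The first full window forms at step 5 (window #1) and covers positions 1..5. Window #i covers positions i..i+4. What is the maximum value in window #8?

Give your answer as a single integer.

step 1: append 12 -> window=[12] (not full yet)
step 2: append 28 -> window=[12, 28] (not full yet)
step 3: append 30 -> window=[12, 28, 30] (not full yet)
step 4: append 20 -> window=[12, 28, 30, 20] (not full yet)
step 5: append 31 -> window=[12, 28, 30, 20, 31] -> max=31
step 6: append 29 -> window=[28, 30, 20, 31, 29] -> max=31
step 7: append 7 -> window=[30, 20, 31, 29, 7] -> max=31
step 8: append 17 -> window=[20, 31, 29, 7, 17] -> max=31
step 9: append 6 -> window=[31, 29, 7, 17, 6] -> max=31
step 10: append 33 -> window=[29, 7, 17, 6, 33] -> max=33
step 11: append 13 -> window=[7, 17, 6, 33, 13] -> max=33
step 12: append 19 -> window=[17, 6, 33, 13, 19] -> max=33
Window #8 max = 33

Answer: 33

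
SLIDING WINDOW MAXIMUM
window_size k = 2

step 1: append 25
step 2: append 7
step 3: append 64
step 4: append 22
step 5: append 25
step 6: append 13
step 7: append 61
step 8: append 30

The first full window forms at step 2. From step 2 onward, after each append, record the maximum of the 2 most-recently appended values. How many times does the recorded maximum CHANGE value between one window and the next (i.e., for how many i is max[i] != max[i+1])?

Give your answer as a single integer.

Answer: 3

Derivation:
step 1: append 25 -> window=[25] (not full yet)
step 2: append 7 -> window=[25, 7] -> max=25
step 3: append 64 -> window=[7, 64] -> max=64
step 4: append 22 -> window=[64, 22] -> max=64
step 5: append 25 -> window=[22, 25] -> max=25
step 6: append 13 -> window=[25, 13] -> max=25
step 7: append 61 -> window=[13, 61] -> max=61
step 8: append 30 -> window=[61, 30] -> max=61
Recorded maximums: 25 64 64 25 25 61 61
Changes between consecutive maximums: 3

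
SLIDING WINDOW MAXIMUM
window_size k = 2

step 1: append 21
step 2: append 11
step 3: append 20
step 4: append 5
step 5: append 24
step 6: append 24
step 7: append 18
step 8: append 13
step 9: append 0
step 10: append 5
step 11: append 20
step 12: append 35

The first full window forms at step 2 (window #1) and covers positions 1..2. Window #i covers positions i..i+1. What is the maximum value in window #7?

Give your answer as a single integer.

step 1: append 21 -> window=[21] (not full yet)
step 2: append 11 -> window=[21, 11] -> max=21
step 3: append 20 -> window=[11, 20] -> max=20
step 4: append 5 -> window=[20, 5] -> max=20
step 5: append 24 -> window=[5, 24] -> max=24
step 6: append 24 -> window=[24, 24] -> max=24
step 7: append 18 -> window=[24, 18] -> max=24
step 8: append 13 -> window=[18, 13] -> max=18
Window #7 max = 18

Answer: 18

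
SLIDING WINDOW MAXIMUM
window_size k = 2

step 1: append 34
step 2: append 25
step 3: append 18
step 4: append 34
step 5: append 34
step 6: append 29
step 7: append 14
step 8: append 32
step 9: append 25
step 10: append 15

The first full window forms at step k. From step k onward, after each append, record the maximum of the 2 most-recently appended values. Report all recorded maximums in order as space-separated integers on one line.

Answer: 34 25 34 34 34 29 32 32 25

Derivation:
step 1: append 34 -> window=[34] (not full yet)
step 2: append 25 -> window=[34, 25] -> max=34
step 3: append 18 -> window=[25, 18] -> max=25
step 4: append 34 -> window=[18, 34] -> max=34
step 5: append 34 -> window=[34, 34] -> max=34
step 6: append 29 -> window=[34, 29] -> max=34
step 7: append 14 -> window=[29, 14] -> max=29
step 8: append 32 -> window=[14, 32] -> max=32
step 9: append 25 -> window=[32, 25] -> max=32
step 10: append 15 -> window=[25, 15] -> max=25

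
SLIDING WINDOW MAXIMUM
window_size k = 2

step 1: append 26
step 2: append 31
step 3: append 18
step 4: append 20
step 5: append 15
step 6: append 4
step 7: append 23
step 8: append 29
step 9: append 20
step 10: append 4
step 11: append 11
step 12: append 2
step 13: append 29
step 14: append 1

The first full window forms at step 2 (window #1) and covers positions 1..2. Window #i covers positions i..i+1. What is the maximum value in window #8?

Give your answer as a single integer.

Answer: 29

Derivation:
step 1: append 26 -> window=[26] (not full yet)
step 2: append 31 -> window=[26, 31] -> max=31
step 3: append 18 -> window=[31, 18] -> max=31
step 4: append 20 -> window=[18, 20] -> max=20
step 5: append 15 -> window=[20, 15] -> max=20
step 6: append 4 -> window=[15, 4] -> max=15
step 7: append 23 -> window=[4, 23] -> max=23
step 8: append 29 -> window=[23, 29] -> max=29
step 9: append 20 -> window=[29, 20] -> max=29
Window #8 max = 29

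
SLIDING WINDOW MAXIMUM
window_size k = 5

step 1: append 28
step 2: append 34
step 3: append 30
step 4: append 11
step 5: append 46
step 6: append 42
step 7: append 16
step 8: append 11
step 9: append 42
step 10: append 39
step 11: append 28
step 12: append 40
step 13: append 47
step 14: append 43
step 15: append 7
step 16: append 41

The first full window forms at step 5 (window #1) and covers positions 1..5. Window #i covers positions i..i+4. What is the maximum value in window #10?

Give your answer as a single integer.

step 1: append 28 -> window=[28] (not full yet)
step 2: append 34 -> window=[28, 34] (not full yet)
step 3: append 30 -> window=[28, 34, 30] (not full yet)
step 4: append 11 -> window=[28, 34, 30, 11] (not full yet)
step 5: append 46 -> window=[28, 34, 30, 11, 46] -> max=46
step 6: append 42 -> window=[34, 30, 11, 46, 42] -> max=46
step 7: append 16 -> window=[30, 11, 46, 42, 16] -> max=46
step 8: append 11 -> window=[11, 46, 42, 16, 11] -> max=46
step 9: append 42 -> window=[46, 42, 16, 11, 42] -> max=46
step 10: append 39 -> window=[42, 16, 11, 42, 39] -> max=42
step 11: append 28 -> window=[16, 11, 42, 39, 28] -> max=42
step 12: append 40 -> window=[11, 42, 39, 28, 40] -> max=42
step 13: append 47 -> window=[42, 39, 28, 40, 47] -> max=47
step 14: append 43 -> window=[39, 28, 40, 47, 43] -> max=47
Window #10 max = 47

Answer: 47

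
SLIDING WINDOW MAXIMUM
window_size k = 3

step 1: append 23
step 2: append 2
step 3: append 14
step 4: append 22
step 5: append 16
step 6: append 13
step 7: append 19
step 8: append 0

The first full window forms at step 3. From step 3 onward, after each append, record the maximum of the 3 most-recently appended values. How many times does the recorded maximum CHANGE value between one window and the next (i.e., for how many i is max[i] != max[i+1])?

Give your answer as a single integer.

Answer: 2

Derivation:
step 1: append 23 -> window=[23] (not full yet)
step 2: append 2 -> window=[23, 2] (not full yet)
step 3: append 14 -> window=[23, 2, 14] -> max=23
step 4: append 22 -> window=[2, 14, 22] -> max=22
step 5: append 16 -> window=[14, 22, 16] -> max=22
step 6: append 13 -> window=[22, 16, 13] -> max=22
step 7: append 19 -> window=[16, 13, 19] -> max=19
step 8: append 0 -> window=[13, 19, 0] -> max=19
Recorded maximums: 23 22 22 22 19 19
Changes between consecutive maximums: 2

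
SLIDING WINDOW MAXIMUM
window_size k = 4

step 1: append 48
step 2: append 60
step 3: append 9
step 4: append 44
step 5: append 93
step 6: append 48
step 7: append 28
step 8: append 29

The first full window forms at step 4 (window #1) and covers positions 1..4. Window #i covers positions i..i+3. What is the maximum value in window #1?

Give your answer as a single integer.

Answer: 60

Derivation:
step 1: append 48 -> window=[48] (not full yet)
step 2: append 60 -> window=[48, 60] (not full yet)
step 3: append 9 -> window=[48, 60, 9] (not full yet)
step 4: append 44 -> window=[48, 60, 9, 44] -> max=60
Window #1 max = 60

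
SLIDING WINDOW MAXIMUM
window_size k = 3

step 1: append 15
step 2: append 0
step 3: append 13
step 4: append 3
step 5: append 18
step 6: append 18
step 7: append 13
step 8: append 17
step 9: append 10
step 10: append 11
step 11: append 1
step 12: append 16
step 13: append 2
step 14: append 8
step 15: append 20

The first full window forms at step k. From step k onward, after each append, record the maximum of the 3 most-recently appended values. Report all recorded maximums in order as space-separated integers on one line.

Answer: 15 13 18 18 18 18 17 17 11 16 16 16 20

Derivation:
step 1: append 15 -> window=[15] (not full yet)
step 2: append 0 -> window=[15, 0] (not full yet)
step 3: append 13 -> window=[15, 0, 13] -> max=15
step 4: append 3 -> window=[0, 13, 3] -> max=13
step 5: append 18 -> window=[13, 3, 18] -> max=18
step 6: append 18 -> window=[3, 18, 18] -> max=18
step 7: append 13 -> window=[18, 18, 13] -> max=18
step 8: append 17 -> window=[18, 13, 17] -> max=18
step 9: append 10 -> window=[13, 17, 10] -> max=17
step 10: append 11 -> window=[17, 10, 11] -> max=17
step 11: append 1 -> window=[10, 11, 1] -> max=11
step 12: append 16 -> window=[11, 1, 16] -> max=16
step 13: append 2 -> window=[1, 16, 2] -> max=16
step 14: append 8 -> window=[16, 2, 8] -> max=16
step 15: append 20 -> window=[2, 8, 20] -> max=20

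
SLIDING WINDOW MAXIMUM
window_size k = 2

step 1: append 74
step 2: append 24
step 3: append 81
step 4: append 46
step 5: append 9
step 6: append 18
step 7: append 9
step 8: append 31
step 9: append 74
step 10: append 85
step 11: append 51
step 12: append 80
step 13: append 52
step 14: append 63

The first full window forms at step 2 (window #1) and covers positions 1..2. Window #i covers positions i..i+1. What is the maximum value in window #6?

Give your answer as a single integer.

step 1: append 74 -> window=[74] (not full yet)
step 2: append 24 -> window=[74, 24] -> max=74
step 3: append 81 -> window=[24, 81] -> max=81
step 4: append 46 -> window=[81, 46] -> max=81
step 5: append 9 -> window=[46, 9] -> max=46
step 6: append 18 -> window=[9, 18] -> max=18
step 7: append 9 -> window=[18, 9] -> max=18
Window #6 max = 18

Answer: 18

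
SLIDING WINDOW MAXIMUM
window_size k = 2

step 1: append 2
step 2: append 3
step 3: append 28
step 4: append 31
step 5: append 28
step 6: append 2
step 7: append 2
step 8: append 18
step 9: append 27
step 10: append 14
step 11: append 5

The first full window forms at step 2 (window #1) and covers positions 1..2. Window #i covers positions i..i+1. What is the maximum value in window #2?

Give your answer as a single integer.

Answer: 28

Derivation:
step 1: append 2 -> window=[2] (not full yet)
step 2: append 3 -> window=[2, 3] -> max=3
step 3: append 28 -> window=[3, 28] -> max=28
Window #2 max = 28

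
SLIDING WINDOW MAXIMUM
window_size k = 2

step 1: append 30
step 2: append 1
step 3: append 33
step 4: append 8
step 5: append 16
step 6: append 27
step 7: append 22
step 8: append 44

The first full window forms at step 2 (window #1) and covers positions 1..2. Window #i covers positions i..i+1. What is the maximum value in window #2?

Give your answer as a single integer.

Answer: 33

Derivation:
step 1: append 30 -> window=[30] (not full yet)
step 2: append 1 -> window=[30, 1] -> max=30
step 3: append 33 -> window=[1, 33] -> max=33
Window #2 max = 33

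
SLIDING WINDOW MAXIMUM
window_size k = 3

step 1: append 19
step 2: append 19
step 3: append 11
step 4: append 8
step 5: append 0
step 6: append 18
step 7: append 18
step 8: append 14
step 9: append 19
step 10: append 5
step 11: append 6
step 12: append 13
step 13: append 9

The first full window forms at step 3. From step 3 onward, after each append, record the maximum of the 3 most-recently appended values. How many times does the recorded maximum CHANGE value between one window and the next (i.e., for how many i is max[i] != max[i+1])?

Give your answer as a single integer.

Answer: 4

Derivation:
step 1: append 19 -> window=[19] (not full yet)
step 2: append 19 -> window=[19, 19] (not full yet)
step 3: append 11 -> window=[19, 19, 11] -> max=19
step 4: append 8 -> window=[19, 11, 8] -> max=19
step 5: append 0 -> window=[11, 8, 0] -> max=11
step 6: append 18 -> window=[8, 0, 18] -> max=18
step 7: append 18 -> window=[0, 18, 18] -> max=18
step 8: append 14 -> window=[18, 18, 14] -> max=18
step 9: append 19 -> window=[18, 14, 19] -> max=19
step 10: append 5 -> window=[14, 19, 5] -> max=19
step 11: append 6 -> window=[19, 5, 6] -> max=19
step 12: append 13 -> window=[5, 6, 13] -> max=13
step 13: append 9 -> window=[6, 13, 9] -> max=13
Recorded maximums: 19 19 11 18 18 18 19 19 19 13 13
Changes between consecutive maximums: 4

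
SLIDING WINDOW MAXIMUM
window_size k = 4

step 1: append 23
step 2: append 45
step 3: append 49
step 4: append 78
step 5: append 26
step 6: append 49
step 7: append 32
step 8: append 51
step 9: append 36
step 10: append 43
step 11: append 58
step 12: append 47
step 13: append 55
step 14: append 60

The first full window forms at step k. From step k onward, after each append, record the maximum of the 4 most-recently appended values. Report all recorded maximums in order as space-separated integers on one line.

step 1: append 23 -> window=[23] (not full yet)
step 2: append 45 -> window=[23, 45] (not full yet)
step 3: append 49 -> window=[23, 45, 49] (not full yet)
step 4: append 78 -> window=[23, 45, 49, 78] -> max=78
step 5: append 26 -> window=[45, 49, 78, 26] -> max=78
step 6: append 49 -> window=[49, 78, 26, 49] -> max=78
step 7: append 32 -> window=[78, 26, 49, 32] -> max=78
step 8: append 51 -> window=[26, 49, 32, 51] -> max=51
step 9: append 36 -> window=[49, 32, 51, 36] -> max=51
step 10: append 43 -> window=[32, 51, 36, 43] -> max=51
step 11: append 58 -> window=[51, 36, 43, 58] -> max=58
step 12: append 47 -> window=[36, 43, 58, 47] -> max=58
step 13: append 55 -> window=[43, 58, 47, 55] -> max=58
step 14: append 60 -> window=[58, 47, 55, 60] -> max=60

Answer: 78 78 78 78 51 51 51 58 58 58 60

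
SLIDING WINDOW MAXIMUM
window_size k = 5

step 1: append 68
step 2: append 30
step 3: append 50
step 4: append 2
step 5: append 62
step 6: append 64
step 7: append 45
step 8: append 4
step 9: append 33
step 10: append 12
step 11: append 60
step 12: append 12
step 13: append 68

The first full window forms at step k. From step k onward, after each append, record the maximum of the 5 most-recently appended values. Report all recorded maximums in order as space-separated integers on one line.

Answer: 68 64 64 64 64 64 60 60 68

Derivation:
step 1: append 68 -> window=[68] (not full yet)
step 2: append 30 -> window=[68, 30] (not full yet)
step 3: append 50 -> window=[68, 30, 50] (not full yet)
step 4: append 2 -> window=[68, 30, 50, 2] (not full yet)
step 5: append 62 -> window=[68, 30, 50, 2, 62] -> max=68
step 6: append 64 -> window=[30, 50, 2, 62, 64] -> max=64
step 7: append 45 -> window=[50, 2, 62, 64, 45] -> max=64
step 8: append 4 -> window=[2, 62, 64, 45, 4] -> max=64
step 9: append 33 -> window=[62, 64, 45, 4, 33] -> max=64
step 10: append 12 -> window=[64, 45, 4, 33, 12] -> max=64
step 11: append 60 -> window=[45, 4, 33, 12, 60] -> max=60
step 12: append 12 -> window=[4, 33, 12, 60, 12] -> max=60
step 13: append 68 -> window=[33, 12, 60, 12, 68] -> max=68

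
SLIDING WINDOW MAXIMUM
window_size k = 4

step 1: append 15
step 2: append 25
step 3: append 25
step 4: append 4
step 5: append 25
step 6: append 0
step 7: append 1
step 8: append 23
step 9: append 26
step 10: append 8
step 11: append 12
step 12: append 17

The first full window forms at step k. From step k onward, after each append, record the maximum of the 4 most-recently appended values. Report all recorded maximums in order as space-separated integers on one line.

Answer: 25 25 25 25 25 26 26 26 26

Derivation:
step 1: append 15 -> window=[15] (not full yet)
step 2: append 25 -> window=[15, 25] (not full yet)
step 3: append 25 -> window=[15, 25, 25] (not full yet)
step 4: append 4 -> window=[15, 25, 25, 4] -> max=25
step 5: append 25 -> window=[25, 25, 4, 25] -> max=25
step 6: append 0 -> window=[25, 4, 25, 0] -> max=25
step 7: append 1 -> window=[4, 25, 0, 1] -> max=25
step 8: append 23 -> window=[25, 0, 1, 23] -> max=25
step 9: append 26 -> window=[0, 1, 23, 26] -> max=26
step 10: append 8 -> window=[1, 23, 26, 8] -> max=26
step 11: append 12 -> window=[23, 26, 8, 12] -> max=26
step 12: append 17 -> window=[26, 8, 12, 17] -> max=26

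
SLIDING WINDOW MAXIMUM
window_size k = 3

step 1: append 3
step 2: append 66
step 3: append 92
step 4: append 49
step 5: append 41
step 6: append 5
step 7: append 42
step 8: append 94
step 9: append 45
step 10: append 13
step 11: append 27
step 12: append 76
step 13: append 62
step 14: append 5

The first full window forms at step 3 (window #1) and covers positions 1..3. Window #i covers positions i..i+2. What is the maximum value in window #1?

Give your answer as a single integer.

Answer: 92

Derivation:
step 1: append 3 -> window=[3] (not full yet)
step 2: append 66 -> window=[3, 66] (not full yet)
step 3: append 92 -> window=[3, 66, 92] -> max=92
Window #1 max = 92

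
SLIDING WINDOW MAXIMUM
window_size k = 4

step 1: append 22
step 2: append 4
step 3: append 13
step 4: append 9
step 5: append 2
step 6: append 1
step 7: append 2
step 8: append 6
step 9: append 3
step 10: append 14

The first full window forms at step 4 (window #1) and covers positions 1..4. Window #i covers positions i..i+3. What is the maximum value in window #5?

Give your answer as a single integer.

step 1: append 22 -> window=[22] (not full yet)
step 2: append 4 -> window=[22, 4] (not full yet)
step 3: append 13 -> window=[22, 4, 13] (not full yet)
step 4: append 9 -> window=[22, 4, 13, 9] -> max=22
step 5: append 2 -> window=[4, 13, 9, 2] -> max=13
step 6: append 1 -> window=[13, 9, 2, 1] -> max=13
step 7: append 2 -> window=[9, 2, 1, 2] -> max=9
step 8: append 6 -> window=[2, 1, 2, 6] -> max=6
Window #5 max = 6

Answer: 6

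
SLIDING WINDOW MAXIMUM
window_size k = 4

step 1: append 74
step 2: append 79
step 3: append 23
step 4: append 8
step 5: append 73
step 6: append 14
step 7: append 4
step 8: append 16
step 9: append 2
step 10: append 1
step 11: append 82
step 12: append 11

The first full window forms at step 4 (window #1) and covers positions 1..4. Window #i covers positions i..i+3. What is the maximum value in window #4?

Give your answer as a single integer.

step 1: append 74 -> window=[74] (not full yet)
step 2: append 79 -> window=[74, 79] (not full yet)
step 3: append 23 -> window=[74, 79, 23] (not full yet)
step 4: append 8 -> window=[74, 79, 23, 8] -> max=79
step 5: append 73 -> window=[79, 23, 8, 73] -> max=79
step 6: append 14 -> window=[23, 8, 73, 14] -> max=73
step 7: append 4 -> window=[8, 73, 14, 4] -> max=73
Window #4 max = 73

Answer: 73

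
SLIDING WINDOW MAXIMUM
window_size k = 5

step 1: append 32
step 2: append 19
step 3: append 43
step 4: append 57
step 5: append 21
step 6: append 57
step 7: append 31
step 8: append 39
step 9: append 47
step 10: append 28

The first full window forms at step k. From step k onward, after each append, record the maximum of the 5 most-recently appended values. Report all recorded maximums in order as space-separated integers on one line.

Answer: 57 57 57 57 57 57

Derivation:
step 1: append 32 -> window=[32] (not full yet)
step 2: append 19 -> window=[32, 19] (not full yet)
step 3: append 43 -> window=[32, 19, 43] (not full yet)
step 4: append 57 -> window=[32, 19, 43, 57] (not full yet)
step 5: append 21 -> window=[32, 19, 43, 57, 21] -> max=57
step 6: append 57 -> window=[19, 43, 57, 21, 57] -> max=57
step 7: append 31 -> window=[43, 57, 21, 57, 31] -> max=57
step 8: append 39 -> window=[57, 21, 57, 31, 39] -> max=57
step 9: append 47 -> window=[21, 57, 31, 39, 47] -> max=57
step 10: append 28 -> window=[57, 31, 39, 47, 28] -> max=57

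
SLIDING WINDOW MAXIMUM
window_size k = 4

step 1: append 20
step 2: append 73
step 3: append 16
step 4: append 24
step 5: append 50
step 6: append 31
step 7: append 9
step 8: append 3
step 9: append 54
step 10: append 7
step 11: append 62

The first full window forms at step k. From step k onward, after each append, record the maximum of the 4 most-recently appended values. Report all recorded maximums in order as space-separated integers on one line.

step 1: append 20 -> window=[20] (not full yet)
step 2: append 73 -> window=[20, 73] (not full yet)
step 3: append 16 -> window=[20, 73, 16] (not full yet)
step 4: append 24 -> window=[20, 73, 16, 24] -> max=73
step 5: append 50 -> window=[73, 16, 24, 50] -> max=73
step 6: append 31 -> window=[16, 24, 50, 31] -> max=50
step 7: append 9 -> window=[24, 50, 31, 9] -> max=50
step 8: append 3 -> window=[50, 31, 9, 3] -> max=50
step 9: append 54 -> window=[31, 9, 3, 54] -> max=54
step 10: append 7 -> window=[9, 3, 54, 7] -> max=54
step 11: append 62 -> window=[3, 54, 7, 62] -> max=62

Answer: 73 73 50 50 50 54 54 62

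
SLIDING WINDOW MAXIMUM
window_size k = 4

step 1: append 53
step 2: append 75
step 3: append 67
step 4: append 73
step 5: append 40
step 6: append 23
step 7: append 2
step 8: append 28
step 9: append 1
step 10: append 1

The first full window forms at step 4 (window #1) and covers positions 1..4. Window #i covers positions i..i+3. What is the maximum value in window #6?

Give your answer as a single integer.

step 1: append 53 -> window=[53] (not full yet)
step 2: append 75 -> window=[53, 75] (not full yet)
step 3: append 67 -> window=[53, 75, 67] (not full yet)
step 4: append 73 -> window=[53, 75, 67, 73] -> max=75
step 5: append 40 -> window=[75, 67, 73, 40] -> max=75
step 6: append 23 -> window=[67, 73, 40, 23] -> max=73
step 7: append 2 -> window=[73, 40, 23, 2] -> max=73
step 8: append 28 -> window=[40, 23, 2, 28] -> max=40
step 9: append 1 -> window=[23, 2, 28, 1] -> max=28
Window #6 max = 28

Answer: 28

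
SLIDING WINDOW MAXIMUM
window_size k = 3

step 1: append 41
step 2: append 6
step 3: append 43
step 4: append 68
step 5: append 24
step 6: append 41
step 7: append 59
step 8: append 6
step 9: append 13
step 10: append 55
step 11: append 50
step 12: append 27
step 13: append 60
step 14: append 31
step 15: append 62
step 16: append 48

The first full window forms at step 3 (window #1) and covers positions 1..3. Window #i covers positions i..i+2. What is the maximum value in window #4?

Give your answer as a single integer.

Answer: 68

Derivation:
step 1: append 41 -> window=[41] (not full yet)
step 2: append 6 -> window=[41, 6] (not full yet)
step 3: append 43 -> window=[41, 6, 43] -> max=43
step 4: append 68 -> window=[6, 43, 68] -> max=68
step 5: append 24 -> window=[43, 68, 24] -> max=68
step 6: append 41 -> window=[68, 24, 41] -> max=68
Window #4 max = 68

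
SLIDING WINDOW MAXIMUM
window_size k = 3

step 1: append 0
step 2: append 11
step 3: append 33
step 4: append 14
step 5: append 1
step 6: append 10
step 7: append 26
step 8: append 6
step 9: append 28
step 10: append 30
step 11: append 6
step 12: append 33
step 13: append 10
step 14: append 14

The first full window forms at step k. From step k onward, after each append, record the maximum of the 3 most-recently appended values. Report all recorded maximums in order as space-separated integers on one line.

step 1: append 0 -> window=[0] (not full yet)
step 2: append 11 -> window=[0, 11] (not full yet)
step 3: append 33 -> window=[0, 11, 33] -> max=33
step 4: append 14 -> window=[11, 33, 14] -> max=33
step 5: append 1 -> window=[33, 14, 1] -> max=33
step 6: append 10 -> window=[14, 1, 10] -> max=14
step 7: append 26 -> window=[1, 10, 26] -> max=26
step 8: append 6 -> window=[10, 26, 6] -> max=26
step 9: append 28 -> window=[26, 6, 28] -> max=28
step 10: append 30 -> window=[6, 28, 30] -> max=30
step 11: append 6 -> window=[28, 30, 6] -> max=30
step 12: append 33 -> window=[30, 6, 33] -> max=33
step 13: append 10 -> window=[6, 33, 10] -> max=33
step 14: append 14 -> window=[33, 10, 14] -> max=33

Answer: 33 33 33 14 26 26 28 30 30 33 33 33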